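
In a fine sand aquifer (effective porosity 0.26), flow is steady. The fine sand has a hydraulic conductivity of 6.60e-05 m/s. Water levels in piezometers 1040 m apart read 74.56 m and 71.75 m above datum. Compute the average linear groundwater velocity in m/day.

0.0593

Convert K: 6.60e-05 m/s × 86400 = 5.702 m/day.
Hydraulic gradient i = (74.56 − 71.75) / 1040 = 2.81 / 1040 = 0.002702.
Darcy flux q = K · i = 5.702 × 0.002702 = 0.01541 m/day.
Seepage velocity v = q / n_e = 0.01541 / 0.26 = 0.05926 m/day.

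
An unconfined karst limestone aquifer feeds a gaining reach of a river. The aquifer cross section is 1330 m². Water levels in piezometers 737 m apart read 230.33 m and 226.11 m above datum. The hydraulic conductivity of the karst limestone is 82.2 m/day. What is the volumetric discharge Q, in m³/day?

Hydraulic gradient i = (230.33 − 226.11) / 737 = 4.22 / 737 = 0.005726.
Darcy's law: Q = K · A · i = 82.20 × 1330 × 0.005726 = 626.0 m³/day.

626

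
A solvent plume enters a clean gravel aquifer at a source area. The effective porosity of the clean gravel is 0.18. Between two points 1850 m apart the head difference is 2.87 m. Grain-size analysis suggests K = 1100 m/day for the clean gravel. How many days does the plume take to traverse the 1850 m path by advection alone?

195

Hydraulic gradient i = Δh / L = 2.87 / 1850 = 0.001551.
Darcy flux q = K · i = 1100 × 0.001551 = 1.706 m/day.
Seepage velocity v = q / n_e = 1.706 / 0.18 = 9.480 m/day.
Travel time t = L / v = 1850 / 9.480 = 195.1 days.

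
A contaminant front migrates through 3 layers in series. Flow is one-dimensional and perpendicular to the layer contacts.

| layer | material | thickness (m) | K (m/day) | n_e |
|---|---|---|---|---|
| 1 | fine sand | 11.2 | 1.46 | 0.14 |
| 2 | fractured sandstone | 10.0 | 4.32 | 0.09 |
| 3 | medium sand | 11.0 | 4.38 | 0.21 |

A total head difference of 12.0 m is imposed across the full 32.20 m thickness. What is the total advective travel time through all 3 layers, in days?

With flow normal to the layers, continuity requires the same specific discharge q through every layer.
Σ(b_i/K_i) = 11.2/1.46 + 10.0/4.32 + 11.0/4.38 = 12.50 d.
q = Δh / Σ(b_i/K_i) = 12.0 / 12.50 = 0.9602 m/day.
In each layer the seepage velocity is v_i = q/n_i, so the layer transit time is t_i = b_i·n_i / q:
  layer 1 (fine sand): t_1 = 11.2 × 0.14 / 0.9602 = 1.633 d
  layer 2 (fractured sandstone): t_2 = 10.0 × 0.09 / 0.9602 = 0.9373 d
  layer 3 (medium sand): t_3 = 11.0 × 0.21 / 0.9602 = 2.406 d
Total t = Σ t_i = 4.976 days.

4.98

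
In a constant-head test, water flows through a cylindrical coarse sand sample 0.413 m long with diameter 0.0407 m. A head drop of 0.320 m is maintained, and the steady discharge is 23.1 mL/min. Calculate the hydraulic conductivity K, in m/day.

33.0

Cross-sectional area A = π·(d/2)² = π × (0.0407/2)² = 0.001301 m².
Convert discharge: 23.1 mL/min = 3.850e-07 m³/s.
Darcy's law rearranged: K = Q·L / (A·Δh) = 3.850e-07 × 0.413 / (0.001301 × 0.320) = 0.0003819 m/s = 33.00 m/day.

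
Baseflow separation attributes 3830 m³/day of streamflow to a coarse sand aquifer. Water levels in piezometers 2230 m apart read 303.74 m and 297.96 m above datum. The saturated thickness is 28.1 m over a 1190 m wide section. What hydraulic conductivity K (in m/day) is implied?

44.2

Cross-sectional area A = 1190 × 28.1 = 33439 m².
Hydraulic gradient i = (303.74 − 297.96) / 2230 = 5.78 / 2230 = 0.002592.
From Q = K·A·i, K = Q / (A·i) = 3830 / (33439 × 0.002592) = 44.19 m/day.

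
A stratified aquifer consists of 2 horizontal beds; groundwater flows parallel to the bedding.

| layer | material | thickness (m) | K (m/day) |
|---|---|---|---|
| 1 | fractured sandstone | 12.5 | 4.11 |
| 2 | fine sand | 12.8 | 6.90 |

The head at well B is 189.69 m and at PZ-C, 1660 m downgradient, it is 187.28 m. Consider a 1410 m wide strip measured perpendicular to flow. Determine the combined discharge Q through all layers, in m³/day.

286

Flow is parallel to layering, so each bed carries its own Darcy discharge and the transmissivities add.
Σ(K_i·b_i) = 4.11×12.5 + 6.90×12.8 = 139.7 m²/day.
Hydraulic gradient i = (189.69 − 187.28) / 1660 = 2.41 / 1660 = 0.001452.
Q = Σ(K_i·b_i) · W · i = 139.7 × 1410 × 0.001452 = 286.0 m³/day.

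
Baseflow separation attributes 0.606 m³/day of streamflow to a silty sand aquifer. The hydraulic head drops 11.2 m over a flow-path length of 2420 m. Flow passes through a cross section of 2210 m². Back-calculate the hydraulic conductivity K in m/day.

Hydraulic gradient i = Δh / L = 11.2 / 2420 = 0.004628.
From Q = K·A·i, K = Q / (A·i) = 0.606 / (2210 × 0.004628) = 0.05925 m/day.

0.0592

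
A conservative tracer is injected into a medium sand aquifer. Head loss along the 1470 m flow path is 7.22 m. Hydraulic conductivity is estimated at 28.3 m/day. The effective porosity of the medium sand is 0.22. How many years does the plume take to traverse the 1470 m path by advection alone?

6.37

Hydraulic gradient i = Δh / L = 7.22 / 1470 = 0.004912.
Darcy flux q = K · i = 28.30 × 0.004912 = 0.1390 m/day.
Seepage velocity v = q / n_e = 0.1390 / 0.22 = 0.6318 m/day.
Travel time t = L / v = 1470 / 0.6318 = 2327 days = 6.370 years.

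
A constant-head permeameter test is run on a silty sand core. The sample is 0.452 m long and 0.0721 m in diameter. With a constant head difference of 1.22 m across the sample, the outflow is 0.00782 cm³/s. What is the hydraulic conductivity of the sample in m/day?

Cross-sectional area A = π·(d/2)² = π × (0.0721/2)² = 0.004083 m².
Convert discharge: 0.00782 cm³/s = 7.820e-09 m³/s.
Darcy's law rearranged: K = Q·L / (A·Δh) = 7.820e-09 × 0.452 / (0.004083 × 1.22) = 7.096e-07 m/s = 0.06131 m/day.

0.0613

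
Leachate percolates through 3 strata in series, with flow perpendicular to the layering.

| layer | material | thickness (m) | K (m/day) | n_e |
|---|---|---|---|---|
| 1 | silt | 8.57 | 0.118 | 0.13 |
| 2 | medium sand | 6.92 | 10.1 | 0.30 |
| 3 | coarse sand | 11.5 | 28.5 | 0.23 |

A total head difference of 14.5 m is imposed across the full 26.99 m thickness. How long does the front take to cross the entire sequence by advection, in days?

29.7

With flow normal to the layers, continuity requires the same specific discharge q through every layer.
Σ(b_i/K_i) = 8.57/0.118 + 6.92/10.1 + 11.5/28.5 = 73.72 d.
q = Δh / Σ(b_i/K_i) = 14.5 / 73.72 = 0.1967 m/day.
In each layer the seepage velocity is v_i = q/n_i, so the layer transit time is t_i = b_i·n_i / q:
  layer 1 (silt): t_1 = 8.57 × 0.13 / 0.1967 = 5.664 d
  layer 2 (medium sand): t_2 = 6.92 × 0.30 / 0.1967 = 10.55 d
  layer 3 (coarse sand): t_3 = 11.5 × 0.23 / 0.1967 = 13.45 d
Total t = Σ t_i = 29.66 days.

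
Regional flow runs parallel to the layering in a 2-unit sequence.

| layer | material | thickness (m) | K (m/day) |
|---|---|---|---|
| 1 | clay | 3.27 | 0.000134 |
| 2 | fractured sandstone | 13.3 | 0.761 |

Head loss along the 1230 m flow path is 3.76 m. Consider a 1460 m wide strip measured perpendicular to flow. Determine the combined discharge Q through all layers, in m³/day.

45.2

Flow is parallel to layering, so each bed carries its own Darcy discharge and the transmissivities add.
Σ(K_i·b_i) = 0.000134×3.27 + 0.761×13.3 = 10.12 m²/day.
Hydraulic gradient i = Δh / L = 3.76 / 1230 = 0.003057.
Q = Σ(K_i·b_i) · W · i = 10.12 × 1460 × 0.003057 = 45.17 m³/day.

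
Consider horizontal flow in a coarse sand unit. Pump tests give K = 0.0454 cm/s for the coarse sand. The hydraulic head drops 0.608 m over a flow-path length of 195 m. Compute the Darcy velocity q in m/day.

0.122

Convert K: 0.0454 cm/s × 864 = 39.23 m/day.
Hydraulic gradient i = Δh / L = 0.608 / 195 = 0.003118.
Specific discharge q = K · i = 39.23 × 0.003118 = 0.1223 m/day.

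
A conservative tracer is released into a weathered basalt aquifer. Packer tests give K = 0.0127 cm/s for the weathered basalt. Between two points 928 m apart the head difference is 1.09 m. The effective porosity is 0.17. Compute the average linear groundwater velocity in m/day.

0.0758

Convert K: 0.0127 cm/s × 864 = 10.97 m/day.
Hydraulic gradient i = Δh / L = 1.09 / 928 = 0.001175.
Darcy flux q = K · i = 10.97 × 0.001175 = 0.01289 m/day.
Seepage velocity v = q / n_e = 0.01289 / 0.17 = 0.07581 m/day.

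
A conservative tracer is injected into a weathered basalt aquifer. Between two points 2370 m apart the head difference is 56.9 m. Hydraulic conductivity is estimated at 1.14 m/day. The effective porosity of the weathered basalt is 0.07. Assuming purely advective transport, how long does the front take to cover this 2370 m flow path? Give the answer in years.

Hydraulic gradient i = Δh / L = 56.9 / 2370 = 0.02401.
Darcy flux q = K · i = 1.140 × 0.02401 = 0.02737 m/day.
Seepage velocity v = q / n_e = 0.02737 / 0.07 = 0.3910 m/day.
Travel time t = L / v = 2370 / 0.3910 = 6061 days = 16.60 years.

16.6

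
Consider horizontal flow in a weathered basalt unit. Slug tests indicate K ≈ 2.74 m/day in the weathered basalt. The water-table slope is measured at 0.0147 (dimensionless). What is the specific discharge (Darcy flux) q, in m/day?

0.0403

Hydraulic gradient i = 0.0147.
Specific discharge q = K · i = 2.740 × 0.01470 = 0.04028 m/day.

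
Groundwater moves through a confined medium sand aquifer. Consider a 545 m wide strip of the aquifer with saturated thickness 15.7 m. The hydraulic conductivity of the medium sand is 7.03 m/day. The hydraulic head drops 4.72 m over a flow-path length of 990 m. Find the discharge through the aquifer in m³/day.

Cross-sectional area A = 545 × 15.7 = 8556 m².
Hydraulic gradient i = Δh / L = 4.72 / 990 = 0.004768.
Darcy's law: Q = K · A · i = 7.030 × 8556 × 0.004768 = 286.8 m³/day.

287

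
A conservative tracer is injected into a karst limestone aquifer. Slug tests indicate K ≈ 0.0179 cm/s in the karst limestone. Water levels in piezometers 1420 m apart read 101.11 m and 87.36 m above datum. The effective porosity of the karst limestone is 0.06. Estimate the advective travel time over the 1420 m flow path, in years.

1.56

Convert K: 0.0179 cm/s × 864 = 15.47 m/day.
Hydraulic gradient i = (101.11 − 87.36) / 1420 = 13.75 / 1420 = 0.009683.
Darcy flux q = K · i = 15.47 × 0.009683 = 0.1498 m/day.
Seepage velocity v = q / n_e = 0.1498 / 0.06 = 2.496 m/day.
Travel time t = L / v = 1420 / 2.496 = 568.9 days = 1.558 years.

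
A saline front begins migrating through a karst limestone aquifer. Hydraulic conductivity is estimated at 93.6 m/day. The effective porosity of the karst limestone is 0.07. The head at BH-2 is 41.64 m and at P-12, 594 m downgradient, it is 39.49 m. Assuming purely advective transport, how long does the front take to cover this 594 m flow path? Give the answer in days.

123

Hydraulic gradient i = (41.64 − 39.49) / 594 = 2.15 / 594 = 0.003620.
Darcy flux q = K · i = 93.60 × 0.003620 = 0.3388 m/day.
Seepage velocity v = q / n_e = 0.3388 / 0.07 = 4.840 m/day.
Travel time t = L / v = 594 / 4.840 = 122.7 days.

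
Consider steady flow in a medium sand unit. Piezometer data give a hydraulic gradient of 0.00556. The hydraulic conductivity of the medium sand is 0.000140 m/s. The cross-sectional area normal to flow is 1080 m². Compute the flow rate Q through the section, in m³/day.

72.6

Convert K: 0.000140 m/s × 86400 = 12.10 m/day.
Hydraulic gradient i = 0.00556.
Darcy's law: Q = K · A · i = 12.10 × 1080 × 0.005560 = 72.63 m³/day.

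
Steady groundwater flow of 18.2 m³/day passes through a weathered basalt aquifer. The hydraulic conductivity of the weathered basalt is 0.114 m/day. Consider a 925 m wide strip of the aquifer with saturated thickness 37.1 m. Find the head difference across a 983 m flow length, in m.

Cross-sectional area A = 925 × 37.1 = 34318 m².
From Q = K·A·i, i = Q / (K·A) = 18.2 / (0.1140 × 34318) = 0.004652.
Head loss Δh = i · L = 0.004652 × 983 = 4.573 m.

4.57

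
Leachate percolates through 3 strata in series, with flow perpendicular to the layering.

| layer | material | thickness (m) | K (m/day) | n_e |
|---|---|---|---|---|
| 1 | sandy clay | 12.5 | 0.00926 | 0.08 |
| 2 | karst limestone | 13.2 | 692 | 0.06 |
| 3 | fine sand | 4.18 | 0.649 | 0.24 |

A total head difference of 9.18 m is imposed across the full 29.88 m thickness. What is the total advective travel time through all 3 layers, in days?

With flow normal to the layers, continuity requires the same specific discharge q through every layer.
Σ(b_i/K_i) = 12.5/0.00926 + 13.2/692 + 4.18/0.649 = 1356 d.
q = Δh / Σ(b_i/K_i) = 9.18 / 1356 = 0.006768 m/day.
In each layer the seepage velocity is v_i = q/n_i, so the layer transit time is t_i = b_i·n_i / q:
  layer 1 (sandy clay): t_1 = 12.5 × 0.08 / 0.006768 = 147.8 d
  layer 2 (karst limestone): t_2 = 13.2 × 0.06 / 0.006768 = 117.0 d
  layer 3 (fine sand): t_3 = 4.18 × 0.24 / 0.006768 = 148.2 d
Total t = Σ t_i = 413.0 days.

413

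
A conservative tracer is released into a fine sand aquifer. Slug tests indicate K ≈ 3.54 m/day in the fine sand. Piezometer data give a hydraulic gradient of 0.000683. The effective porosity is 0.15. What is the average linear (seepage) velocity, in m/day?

Hydraulic gradient i = 0.000683.
Darcy flux q = K · i = 3.540 × 0.0006830 = 0.002418 m/day.
Seepage velocity v = q / n_e = 0.002418 / 0.15 = 0.01612 m/day.

0.0161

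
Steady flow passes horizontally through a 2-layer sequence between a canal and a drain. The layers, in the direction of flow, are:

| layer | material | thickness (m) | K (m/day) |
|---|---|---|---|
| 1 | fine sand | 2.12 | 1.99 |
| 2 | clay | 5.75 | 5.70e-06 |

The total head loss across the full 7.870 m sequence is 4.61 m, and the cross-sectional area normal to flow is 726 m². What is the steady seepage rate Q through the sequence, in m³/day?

Flow is perpendicular to layering, so the layers act in series and the equivalent K is the thickness-weighted harmonic mean.
Total thickness L = 2.12 + 5.75 = 7.870 m.
Σ(b_i/K_i) = 2.12/1.99 + 5.75/5.70e-06 = 1.009e+06 d.
K_eq = L / Σ(b_i/K_i) = 7.870 / 1.009e+06 = 7.802e-06 m/day.
Q = K_eq · A · (Δh/L) = 7.802e-06 × 726 × (4.61/7.870) = 0.003318 m³/day.

0.00332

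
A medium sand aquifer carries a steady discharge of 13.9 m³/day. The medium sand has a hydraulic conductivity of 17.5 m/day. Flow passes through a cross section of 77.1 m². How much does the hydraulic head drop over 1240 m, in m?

12.8

From Q = K·A·i, i = Q / (K·A) = 13.9 / (17.50 × 77.10) = 0.01030.
Head loss Δh = i · L = 0.01030 × 1240 = 12.77 m.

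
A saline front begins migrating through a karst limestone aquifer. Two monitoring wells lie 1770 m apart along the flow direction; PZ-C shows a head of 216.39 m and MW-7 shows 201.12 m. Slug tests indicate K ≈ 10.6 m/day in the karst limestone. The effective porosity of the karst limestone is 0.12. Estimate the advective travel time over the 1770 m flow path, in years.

6.36

Hydraulic gradient i = (216.39 − 201.12) / 1770 = 15.27 / 1770 = 0.008627.
Darcy flux q = K · i = 10.60 × 0.008627 = 0.09145 m/day.
Seepage velocity v = q / n_e = 0.09145 / 0.12 = 0.7621 m/day.
Travel time t = L / v = 1770 / 0.7621 = 2323 days = 6.359 years.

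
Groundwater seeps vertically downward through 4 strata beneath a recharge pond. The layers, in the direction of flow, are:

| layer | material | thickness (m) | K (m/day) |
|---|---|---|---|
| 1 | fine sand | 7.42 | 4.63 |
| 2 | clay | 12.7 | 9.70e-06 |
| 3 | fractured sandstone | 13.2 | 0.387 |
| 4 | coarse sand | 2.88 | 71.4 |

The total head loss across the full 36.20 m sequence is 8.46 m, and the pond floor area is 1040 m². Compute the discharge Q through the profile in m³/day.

Flow is perpendicular to layering, so the layers act in series and the equivalent K is the thickness-weighted harmonic mean.
Total thickness L = 7.42 + 12.7 + 13.2 + 2.88 = 36.20 m.
Σ(b_i/K_i) = 7.42/4.63 + 12.7/9.70e-06 + 13.2/0.387 + 2.88/71.4 = 1.309e+06 d.
K_eq = L / Σ(b_i/K_i) = 36.20 / 1.309e+06 = 2.765e-05 m/day.
Q = K_eq · A · (Δh/L) = 2.765e-05 × 1040 × (8.46/36.20) = 0.006720 m³/day.

0.00672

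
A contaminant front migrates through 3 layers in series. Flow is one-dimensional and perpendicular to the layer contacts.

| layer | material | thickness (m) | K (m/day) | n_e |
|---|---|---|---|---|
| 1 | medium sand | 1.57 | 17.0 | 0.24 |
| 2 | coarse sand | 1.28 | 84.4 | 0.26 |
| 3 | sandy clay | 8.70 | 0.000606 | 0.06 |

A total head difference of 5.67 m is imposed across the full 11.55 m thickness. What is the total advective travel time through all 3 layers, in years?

8.54

With flow normal to the layers, continuity requires the same specific discharge q through every layer.
Σ(b_i/K_i) = 1.57/17.0 + 1.28/84.4 + 8.70/0.000606 = 14357 d.
q = Δh / Σ(b_i/K_i) = 5.67 / 14357 = 0.0003949 m/day.
In each layer the seepage velocity is v_i = q/n_i, so the layer transit time is t_i = b_i·n_i / q:
  layer 1 (medium sand): t_1 = 1.57 × 0.24 / 0.0003949 = 954.1 d
  layer 2 (coarse sand): t_2 = 1.28 × 0.26 / 0.0003949 = 842.7 d
  layer 3 (sandy clay): t_3 = 8.70 × 0.06 / 0.0003949 = 1322 d
Total t = Σ t_i = 3118 days = 8.538 years.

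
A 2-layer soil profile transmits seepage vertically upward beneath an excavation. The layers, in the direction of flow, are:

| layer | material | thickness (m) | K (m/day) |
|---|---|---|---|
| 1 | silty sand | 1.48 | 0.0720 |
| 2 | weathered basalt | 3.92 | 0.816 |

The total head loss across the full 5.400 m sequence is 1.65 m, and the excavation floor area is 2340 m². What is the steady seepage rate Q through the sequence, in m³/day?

Flow is perpendicular to layering, so the layers act in series and the equivalent K is the thickness-weighted harmonic mean.
Total thickness L = 1.48 + 3.92 = 5.400 m.
Σ(b_i/K_i) = 1.48/0.0720 + 3.92/0.816 = 25.36 d.
K_eq = L / Σ(b_i/K_i) = 5.400 / 25.36 = 0.2129 m/day.
Q = K_eq · A · (Δh/L) = 0.2129 × 2340 × (1.65/5.400) = 152.3 m³/day.

152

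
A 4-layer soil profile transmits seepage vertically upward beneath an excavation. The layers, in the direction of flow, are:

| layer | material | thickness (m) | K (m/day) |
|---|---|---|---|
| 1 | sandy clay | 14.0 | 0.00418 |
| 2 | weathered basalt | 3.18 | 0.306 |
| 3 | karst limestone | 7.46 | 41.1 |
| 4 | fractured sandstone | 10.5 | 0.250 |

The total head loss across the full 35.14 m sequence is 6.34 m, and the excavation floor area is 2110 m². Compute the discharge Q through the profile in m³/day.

Flow is perpendicular to layering, so the layers act in series and the equivalent K is the thickness-weighted harmonic mean.
Total thickness L = 14.0 + 3.18 + 7.46 + 10.5 = 35.14 m.
Σ(b_i/K_i) = 14.0/0.00418 + 3.18/0.306 + 7.46/41.1 + 10.5/0.250 = 3402 d.
K_eq = L / Σ(b_i/K_i) = 35.14 / 3402 = 0.01033 m/day.
Q = K_eq · A · (Δh/L) = 0.01033 × 2110 × (6.34/35.14) = 3.932 m³/day.

3.93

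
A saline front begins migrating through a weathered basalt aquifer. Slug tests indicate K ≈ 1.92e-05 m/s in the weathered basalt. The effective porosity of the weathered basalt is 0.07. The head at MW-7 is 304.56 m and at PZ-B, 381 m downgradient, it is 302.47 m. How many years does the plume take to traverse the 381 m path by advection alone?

8.02

Convert K: 1.92e-05 m/s × 86400 = 1.659 m/day.
Hydraulic gradient i = (304.56 − 302.47) / 381 = 2.09 / 381 = 0.005486.
Darcy flux q = K · i = 1.659 × 0.005486 = 0.009100 m/day.
Seepage velocity v = q / n_e = 0.009100 / 0.07 = 0.1300 m/day.
Travel time t = L / v = 381 / 0.1300 = 2931 days = 8.024 years.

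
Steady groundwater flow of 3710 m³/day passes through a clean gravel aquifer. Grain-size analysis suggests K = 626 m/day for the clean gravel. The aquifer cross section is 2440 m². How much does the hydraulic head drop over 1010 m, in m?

From Q = K·A·i, i = Q / (K·A) = 3710 / (626.0 × 2440) = 0.002429.
Head loss Δh = i · L = 0.002429 × 1010 = 2.453 m.

2.45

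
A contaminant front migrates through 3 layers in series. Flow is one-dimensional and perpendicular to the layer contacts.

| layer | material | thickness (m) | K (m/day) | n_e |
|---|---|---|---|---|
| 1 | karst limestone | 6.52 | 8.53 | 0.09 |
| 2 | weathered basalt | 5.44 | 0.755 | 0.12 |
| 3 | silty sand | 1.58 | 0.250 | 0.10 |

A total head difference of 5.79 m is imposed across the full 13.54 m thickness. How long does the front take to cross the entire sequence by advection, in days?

With flow normal to the layers, continuity requires the same specific discharge q through every layer.
Σ(b_i/K_i) = 6.52/8.53 + 5.44/0.755 + 1.58/0.250 = 14.29 d.
q = Δh / Σ(b_i/K_i) = 5.79 / 14.29 = 0.4052 m/day.
In each layer the seepage velocity is v_i = q/n_i, so the layer transit time is t_i = b_i·n_i / q:
  layer 1 (karst limestone): t_1 = 6.52 × 0.09 / 0.4052 = 1.448 d
  layer 2 (weathered basalt): t_2 = 5.44 × 0.12 / 0.4052 = 1.611 d
  layer 3 (silty sand): t_3 = 1.58 × 0.10 / 0.4052 = 0.3899 d
Total t = Σ t_i = 3.449 days.

3.45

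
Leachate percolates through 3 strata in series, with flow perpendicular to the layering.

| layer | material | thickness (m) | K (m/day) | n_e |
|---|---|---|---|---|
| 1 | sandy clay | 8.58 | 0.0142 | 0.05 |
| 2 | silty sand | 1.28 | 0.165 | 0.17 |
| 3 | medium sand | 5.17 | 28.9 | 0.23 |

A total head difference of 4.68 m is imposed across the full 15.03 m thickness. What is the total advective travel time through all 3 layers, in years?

0.657

With flow normal to the layers, continuity requires the same specific discharge q through every layer.
Σ(b_i/K_i) = 8.58/0.0142 + 1.28/0.165 + 5.17/28.9 = 612.2 d.
q = Δh / Σ(b_i/K_i) = 4.68 / 612.2 = 0.007645 m/day.
In each layer the seepage velocity is v_i = q/n_i, so the layer transit time is t_i = b_i·n_i / q:
  layer 1 (sandy clay): t_1 = 8.58 × 0.05 / 0.007645 = 56.11 d
  layer 2 (silty sand): t_2 = 1.28 × 0.17 / 0.007645 = 28.46 d
  layer 3 (medium sand): t_3 = 5.17 × 0.23 / 0.007645 = 155.5 d
Total t = Σ t_i = 240.1 days = 0.6574 years.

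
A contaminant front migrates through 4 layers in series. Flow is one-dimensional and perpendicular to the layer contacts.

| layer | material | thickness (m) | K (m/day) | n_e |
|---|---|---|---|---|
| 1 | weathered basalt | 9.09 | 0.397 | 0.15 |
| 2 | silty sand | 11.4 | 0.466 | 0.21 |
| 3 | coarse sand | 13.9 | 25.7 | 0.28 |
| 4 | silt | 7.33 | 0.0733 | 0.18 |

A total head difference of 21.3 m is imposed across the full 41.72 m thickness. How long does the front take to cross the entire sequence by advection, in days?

With flow normal to the layers, continuity requires the same specific discharge q through every layer.
Σ(b_i/K_i) = 9.09/0.397 + 11.4/0.466 + 13.9/25.7 + 7.33/0.0733 = 147.9 d.
q = Δh / Σ(b_i/K_i) = 21.3 / 147.9 = 0.1440 m/day.
In each layer the seepage velocity is v_i = q/n_i, so the layer transit time is t_i = b_i·n_i / q:
  layer 1 (weathered basalt): t_1 = 9.09 × 0.15 / 0.1440 = 9.468 d
  layer 2 (silty sand): t_2 = 11.4 × 0.21 / 0.1440 = 16.62 d
  layer 3 (coarse sand): t_3 = 13.9 × 0.28 / 0.1440 = 27.02 d
  layer 4 (silt): t_4 = 7.33 × 0.18 / 0.1440 = 9.162 d
Total t = Σ t_i = 62.28 days.

62.3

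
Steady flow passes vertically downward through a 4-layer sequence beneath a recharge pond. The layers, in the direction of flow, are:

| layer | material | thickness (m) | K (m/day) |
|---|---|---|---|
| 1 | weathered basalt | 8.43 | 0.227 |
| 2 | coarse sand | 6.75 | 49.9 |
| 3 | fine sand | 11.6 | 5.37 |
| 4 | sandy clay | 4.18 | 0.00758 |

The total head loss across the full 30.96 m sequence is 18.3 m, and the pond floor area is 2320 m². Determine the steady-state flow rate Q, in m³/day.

Flow is perpendicular to layering, so the layers act in series and the equivalent K is the thickness-weighted harmonic mean.
Total thickness L = 8.43 + 6.75 + 11.6 + 4.18 = 30.96 m.
Σ(b_i/K_i) = 8.43/0.227 + 6.75/49.9 + 11.6/5.37 + 4.18/0.00758 = 590.9 d.
K_eq = L / Σ(b_i/K_i) = 30.96 / 590.9 = 0.05240 m/day.
Q = K_eq · A · (Δh/L) = 0.05240 × 2320 × (18.3/30.96) = 71.85 m³/day.

71.9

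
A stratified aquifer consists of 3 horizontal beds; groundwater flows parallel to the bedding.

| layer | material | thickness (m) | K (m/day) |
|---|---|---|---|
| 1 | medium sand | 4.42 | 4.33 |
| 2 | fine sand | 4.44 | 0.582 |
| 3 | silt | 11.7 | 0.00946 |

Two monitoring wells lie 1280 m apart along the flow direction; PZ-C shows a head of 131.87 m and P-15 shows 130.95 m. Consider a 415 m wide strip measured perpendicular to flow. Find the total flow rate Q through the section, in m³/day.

6.51

Flow is parallel to layering, so each bed carries its own Darcy discharge and the transmissivities add.
Σ(K_i·b_i) = 4.33×4.42 + 0.582×4.44 + 0.00946×11.7 = 21.83 m²/day.
Hydraulic gradient i = (131.87 − 130.95) / 1280 = 0.92 / 1280 = 0.0007187.
Q = Σ(K_i·b_i) · W · i = 21.83 × 415 × 0.0007187 = 6.512 m³/day.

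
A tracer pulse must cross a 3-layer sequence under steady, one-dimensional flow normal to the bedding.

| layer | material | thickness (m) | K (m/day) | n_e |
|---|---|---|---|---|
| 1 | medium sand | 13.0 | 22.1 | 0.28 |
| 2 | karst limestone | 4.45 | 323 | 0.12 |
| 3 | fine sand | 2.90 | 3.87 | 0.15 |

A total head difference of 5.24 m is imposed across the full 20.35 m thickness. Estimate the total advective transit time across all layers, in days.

1.19

With flow normal to the layers, continuity requires the same specific discharge q through every layer.
Σ(b_i/K_i) = 13.0/22.1 + 4.45/323 + 2.90/3.87 = 1.351 d.
q = Δh / Σ(b_i/K_i) = 5.24 / 1.351 = 3.878 m/day.
In each layer the seepage velocity is v_i = q/n_i, so the layer transit time is t_i = b_i·n_i / q:
  layer 1 (medium sand): t_1 = 13.0 × 0.28 / 3.878 = 0.9387 d
  layer 2 (karst limestone): t_2 = 4.45 × 0.12 / 3.878 = 0.1377 d
  layer 3 (fine sand): t_3 = 2.90 × 0.15 / 3.878 = 0.1122 d
Total t = Σ t_i = 1.189 days.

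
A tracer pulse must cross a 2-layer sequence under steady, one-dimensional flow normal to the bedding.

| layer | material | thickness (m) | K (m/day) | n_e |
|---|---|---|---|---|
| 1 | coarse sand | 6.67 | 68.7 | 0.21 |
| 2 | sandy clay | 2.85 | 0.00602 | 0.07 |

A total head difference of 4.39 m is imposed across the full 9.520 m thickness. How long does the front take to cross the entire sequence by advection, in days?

173

With flow normal to the layers, continuity requires the same specific discharge q through every layer.
Σ(b_i/K_i) = 6.67/68.7 + 2.85/0.00602 = 473.5 d.
q = Δh / Σ(b_i/K_i) = 4.39 / 473.5 = 0.009271 m/day.
In each layer the seepage velocity is v_i = q/n_i, so the layer transit time is t_i = b_i·n_i / q:
  layer 1 (coarse sand): t_1 = 6.67 × 0.21 / 0.009271 = 151.1 d
  layer 2 (sandy clay): t_2 = 2.85 × 0.07 / 0.009271 = 21.52 d
Total t = Σ t_i = 172.6 days.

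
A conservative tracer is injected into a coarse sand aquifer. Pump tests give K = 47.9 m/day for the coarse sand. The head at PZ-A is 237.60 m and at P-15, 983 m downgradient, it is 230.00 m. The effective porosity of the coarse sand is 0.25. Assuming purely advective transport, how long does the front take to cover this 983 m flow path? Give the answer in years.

Hydraulic gradient i = (237.60 − 230.00) / 983 = 7.6 / 983 = 0.007731.
Darcy flux q = K · i = 47.90 × 0.007731 = 0.3703 m/day.
Seepage velocity v = q / n_e = 0.3703 / 0.25 = 1.481 m/day.
Travel time t = L / v = 983 / 1.481 = 663.6 days = 1.817 years.

1.82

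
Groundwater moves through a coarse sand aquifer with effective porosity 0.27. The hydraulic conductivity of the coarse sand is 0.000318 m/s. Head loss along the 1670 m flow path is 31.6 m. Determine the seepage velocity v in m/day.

1.93

Convert K: 0.000318 m/s × 86400 = 27.48 m/day.
Hydraulic gradient i = Δh / L = 31.6 / 1670 = 0.01892.
Darcy flux q = K · i = 27.48 × 0.01892 = 0.5199 m/day.
Seepage velocity v = q / n_e = 0.5199 / 0.27 = 1.926 m/day.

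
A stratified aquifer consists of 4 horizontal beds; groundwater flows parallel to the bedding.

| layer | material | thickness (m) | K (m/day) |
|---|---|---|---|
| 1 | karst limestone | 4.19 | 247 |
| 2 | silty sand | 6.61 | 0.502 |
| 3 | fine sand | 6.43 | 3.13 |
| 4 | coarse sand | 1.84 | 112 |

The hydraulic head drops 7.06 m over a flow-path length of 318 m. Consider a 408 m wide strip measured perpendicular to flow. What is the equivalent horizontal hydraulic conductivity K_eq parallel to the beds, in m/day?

66.3

Flow is parallel to layering, so each bed carries its own Darcy discharge and the transmissivities add.
Σ(K_i·b_i) = 247×4.19 + 0.502×6.61 + 3.13×6.43 + 112×1.84 = 1264 m²/day.
Total thickness b = 19.07 m, so K_eq = Σ(K_i·b_i)/b = 66.31 m/day.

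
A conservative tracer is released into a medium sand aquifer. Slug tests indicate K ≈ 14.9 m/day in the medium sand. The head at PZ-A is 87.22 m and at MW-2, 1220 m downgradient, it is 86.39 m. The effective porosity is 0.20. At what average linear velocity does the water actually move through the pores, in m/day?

Hydraulic gradient i = (87.22 − 86.39) / 1220 = 0.83 / 1220 = 0.0006803.
Darcy flux q = K · i = 14.90 × 0.0006803 = 0.01014 m/day.
Seepage velocity v = q / n_e = 0.01014 / 0.20 = 0.05068 m/day.

0.0507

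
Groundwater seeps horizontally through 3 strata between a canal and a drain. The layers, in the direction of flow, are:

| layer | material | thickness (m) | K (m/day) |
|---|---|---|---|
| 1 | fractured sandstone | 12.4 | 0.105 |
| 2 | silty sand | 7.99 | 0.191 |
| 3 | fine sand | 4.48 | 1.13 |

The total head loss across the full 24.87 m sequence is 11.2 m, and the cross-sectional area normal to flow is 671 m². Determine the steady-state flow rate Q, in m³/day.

45.9

Flow is perpendicular to layering, so the layers act in series and the equivalent K is the thickness-weighted harmonic mean.
Total thickness L = 12.4 + 7.99 + 4.48 = 24.87 m.
Σ(b_i/K_i) = 12.4/0.105 + 7.99/0.191 + 4.48/1.13 = 163.9 d.
K_eq = L / Σ(b_i/K_i) = 24.87 / 163.9 = 0.1517 m/day.
Q = K_eq · A · (Δh/L) = 0.1517 × 671 × (11.2/24.87) = 45.85 m³/day.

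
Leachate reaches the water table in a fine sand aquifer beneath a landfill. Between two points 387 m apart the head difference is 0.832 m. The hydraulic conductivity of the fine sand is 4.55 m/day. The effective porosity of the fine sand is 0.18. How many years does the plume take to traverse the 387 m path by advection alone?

19.5

Hydraulic gradient i = Δh / L = 0.832 / 387 = 0.002150.
Darcy flux q = K · i = 4.550 × 0.002150 = 0.009782 m/day.
Seepage velocity v = q / n_e = 0.009782 / 0.18 = 0.05434 m/day.
Travel time t = L / v = 387 / 0.05434 = 7121 days = 19.50 years.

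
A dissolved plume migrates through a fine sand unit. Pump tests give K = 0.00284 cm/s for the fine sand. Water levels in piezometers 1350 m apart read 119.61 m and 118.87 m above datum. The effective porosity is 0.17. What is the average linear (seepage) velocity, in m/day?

Convert K: 0.00284 cm/s × 864 = 2.454 m/day.
Hydraulic gradient i = (119.61 − 118.87) / 1350 = 0.74 / 1350 = 0.0005481.
Darcy flux q = K · i = 2.454 × 0.0005481 = 0.001345 m/day.
Seepage velocity v = q / n_e = 0.001345 / 0.17 = 0.007912 m/day.

0.00791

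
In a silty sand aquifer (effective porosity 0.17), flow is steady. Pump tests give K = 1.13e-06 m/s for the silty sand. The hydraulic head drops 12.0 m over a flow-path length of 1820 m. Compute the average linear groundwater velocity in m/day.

Convert K: 1.13e-06 m/s × 86400 = 0.09763 m/day.
Hydraulic gradient i = Δh / L = 12.0 / 1820 = 0.006593.
Darcy flux q = K · i = 0.09763 × 0.006593 = 0.0006437 m/day.
Seepage velocity v = q / n_e = 0.0006437 / 0.17 = 0.003787 m/day.

0.00379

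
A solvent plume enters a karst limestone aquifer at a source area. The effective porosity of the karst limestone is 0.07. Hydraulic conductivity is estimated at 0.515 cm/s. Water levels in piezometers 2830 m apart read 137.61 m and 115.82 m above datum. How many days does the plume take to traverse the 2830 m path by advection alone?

Convert K: 0.515 cm/s × 864 = 445.0 m/day.
Hydraulic gradient i = (137.61 − 115.82) / 2830 = 21.79 / 2830 = 0.007700.
Darcy flux q = K · i = 445.0 × 0.007700 = 3.426 m/day.
Seepage velocity v = q / n_e = 3.426 / 0.07 = 48.94 m/day.
Travel time t = L / v = 2830 / 48.94 = 57.82 days.

57.8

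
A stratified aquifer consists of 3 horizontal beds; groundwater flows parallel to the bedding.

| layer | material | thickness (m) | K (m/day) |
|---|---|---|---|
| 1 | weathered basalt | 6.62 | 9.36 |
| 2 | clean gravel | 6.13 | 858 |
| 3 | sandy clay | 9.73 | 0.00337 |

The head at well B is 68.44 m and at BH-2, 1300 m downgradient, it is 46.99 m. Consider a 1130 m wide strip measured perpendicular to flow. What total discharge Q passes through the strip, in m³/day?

Flow is parallel to layering, so each bed carries its own Darcy discharge and the transmissivities add.
Σ(K_i·b_i) = 9.36×6.62 + 858×6.13 + 0.00337×9.73 = 5322 m²/day.
Hydraulic gradient i = (68.44 − 46.99) / 1300 = 21.45 / 1300 = 0.01650.
Q = Σ(K_i·b_i) · W · i = 5322 × 1130 × 0.01650 = 99220 m³/day.

99200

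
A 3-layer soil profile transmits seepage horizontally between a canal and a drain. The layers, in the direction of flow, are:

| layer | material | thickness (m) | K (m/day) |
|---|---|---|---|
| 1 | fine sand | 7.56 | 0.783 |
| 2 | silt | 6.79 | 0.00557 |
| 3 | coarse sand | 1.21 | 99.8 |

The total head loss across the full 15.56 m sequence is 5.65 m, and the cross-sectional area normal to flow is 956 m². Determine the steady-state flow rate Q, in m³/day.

4.40

Flow is perpendicular to layering, so the layers act in series and the equivalent K is the thickness-weighted harmonic mean.
Total thickness L = 7.56 + 6.79 + 1.21 = 15.56 m.
Σ(b_i/K_i) = 7.56/0.783 + 6.79/0.00557 + 1.21/99.8 = 1229 d.
K_eq = L / Σ(b_i/K_i) = 15.56 / 1229 = 0.01266 m/day.
Q = K_eq · A · (Δh/L) = 0.01266 × 956 × (5.65/15.56) = 4.396 m³/day.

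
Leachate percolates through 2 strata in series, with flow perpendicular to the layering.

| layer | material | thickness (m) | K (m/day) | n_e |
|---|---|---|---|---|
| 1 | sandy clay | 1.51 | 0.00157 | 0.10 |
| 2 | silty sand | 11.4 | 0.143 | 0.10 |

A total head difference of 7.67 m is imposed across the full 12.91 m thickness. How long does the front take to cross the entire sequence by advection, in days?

With flow normal to the layers, continuity requires the same specific discharge q through every layer.
Σ(b_i/K_i) = 1.51/0.00157 + 11.4/0.143 = 1042 d.
q = Δh / Σ(b_i/K_i) = 7.67 / 1042 = 0.007364 m/day.
In each layer the seepage velocity is v_i = q/n_i, so the layer transit time is t_i = b_i·n_i / q:
  layer 1 (sandy clay): t_1 = 1.51 × 0.10 / 0.007364 = 20.50 d
  layer 2 (silty sand): t_2 = 11.4 × 0.10 / 0.007364 = 154.8 d
Total t = Σ t_i = 175.3 days.

175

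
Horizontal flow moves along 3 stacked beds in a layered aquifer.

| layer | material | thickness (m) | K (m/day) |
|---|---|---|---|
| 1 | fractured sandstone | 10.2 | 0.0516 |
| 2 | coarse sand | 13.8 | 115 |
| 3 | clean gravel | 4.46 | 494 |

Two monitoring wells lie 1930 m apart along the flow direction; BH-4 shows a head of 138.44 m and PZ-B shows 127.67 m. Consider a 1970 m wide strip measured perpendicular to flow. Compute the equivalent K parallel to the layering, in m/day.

133

Flow is parallel to layering, so each bed carries its own Darcy discharge and the transmissivities add.
Σ(K_i·b_i) = 0.0516×10.2 + 115×13.8 + 494×4.46 = 3791 m²/day.
Total thickness b = 28.46 m, so K_eq = Σ(K_i·b_i)/b = 133.2 m/day.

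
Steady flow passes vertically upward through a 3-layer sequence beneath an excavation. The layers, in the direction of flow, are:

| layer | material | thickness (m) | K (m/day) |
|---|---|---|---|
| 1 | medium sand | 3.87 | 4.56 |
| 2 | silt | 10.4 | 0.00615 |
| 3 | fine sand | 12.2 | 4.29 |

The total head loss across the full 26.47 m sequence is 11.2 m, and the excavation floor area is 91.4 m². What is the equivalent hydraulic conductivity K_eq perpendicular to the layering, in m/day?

0.0156

Flow is perpendicular to layering, so the layers act in series and the equivalent K is the thickness-weighted harmonic mean.
Total thickness L = 3.87 + 10.4 + 12.2 = 26.47 m.
Σ(b_i/K_i) = 3.87/4.56 + 10.4/0.00615 + 12.2/4.29 = 1695 d.
K_eq = L / Σ(b_i/K_i) = 26.47 / 1695 = 0.01562 m/day.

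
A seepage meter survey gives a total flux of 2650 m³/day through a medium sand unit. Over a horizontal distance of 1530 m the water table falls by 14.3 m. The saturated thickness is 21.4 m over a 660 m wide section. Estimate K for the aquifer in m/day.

Cross-sectional area A = 660 × 21.4 = 14124 m².
Hydraulic gradient i = Δh / L = 14.3 / 1530 = 0.009346.
From Q = K·A·i, K = Q / (A·i) = 2650 / (14124 × 0.009346) = 20.07 m/day.

20.1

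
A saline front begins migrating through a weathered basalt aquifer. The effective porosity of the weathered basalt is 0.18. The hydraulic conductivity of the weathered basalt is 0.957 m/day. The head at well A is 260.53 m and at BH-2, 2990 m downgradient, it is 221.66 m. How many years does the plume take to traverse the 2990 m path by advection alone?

118

Hydraulic gradient i = (260.53 − 221.66) / 2990 = 38.87 / 2990 = 0.01300.
Darcy flux q = K · i = 0.9570 × 0.01300 = 0.01244 m/day.
Seepage velocity v = q / n_e = 0.01244 / 0.18 = 0.06912 m/day.
Travel time t = L / v = 2990 / 0.06912 = 43260 days = 118.4 years.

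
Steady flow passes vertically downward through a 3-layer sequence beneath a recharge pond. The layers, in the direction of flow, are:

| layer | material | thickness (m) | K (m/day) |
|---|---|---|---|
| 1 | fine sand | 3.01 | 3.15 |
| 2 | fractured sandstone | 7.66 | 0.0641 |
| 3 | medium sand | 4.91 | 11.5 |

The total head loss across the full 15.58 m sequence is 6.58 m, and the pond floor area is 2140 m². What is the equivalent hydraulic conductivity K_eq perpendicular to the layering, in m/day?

0.129

Flow is perpendicular to layering, so the layers act in series and the equivalent K is the thickness-weighted harmonic mean.
Total thickness L = 3.01 + 7.66 + 4.91 = 15.58 m.
Σ(b_i/K_i) = 3.01/3.15 + 7.66/0.0641 + 4.91/11.5 = 120.9 d.
K_eq = L / Σ(b_i/K_i) = 15.58 / 120.9 = 0.1289 m/day.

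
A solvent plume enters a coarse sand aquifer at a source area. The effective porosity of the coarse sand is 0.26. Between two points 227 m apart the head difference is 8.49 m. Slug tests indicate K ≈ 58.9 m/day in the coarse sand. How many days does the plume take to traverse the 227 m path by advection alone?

Hydraulic gradient i = Δh / L = 8.49 / 227 = 0.03740.
Darcy flux q = K · i = 58.90 × 0.03740 = 2.203 m/day.
Seepage velocity v = q / n_e = 2.203 / 0.26 = 8.473 m/day.
Travel time t = L / v = 227 / 8.473 = 26.79 days.

26.8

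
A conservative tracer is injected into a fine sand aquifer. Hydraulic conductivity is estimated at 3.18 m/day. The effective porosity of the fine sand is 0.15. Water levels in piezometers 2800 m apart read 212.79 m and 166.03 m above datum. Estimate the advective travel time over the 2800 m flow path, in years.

Hydraulic gradient i = (212.79 − 166.03) / 2800 = 46.76 / 2800 = 0.01670.
Darcy flux q = K · i = 3.180 × 0.01670 = 0.05311 m/day.
Seepage velocity v = q / n_e = 0.05311 / 0.15 = 0.3540 m/day.
Travel time t = L / v = 2800 / 0.3540 = 7909 days = 21.65 years.

21.7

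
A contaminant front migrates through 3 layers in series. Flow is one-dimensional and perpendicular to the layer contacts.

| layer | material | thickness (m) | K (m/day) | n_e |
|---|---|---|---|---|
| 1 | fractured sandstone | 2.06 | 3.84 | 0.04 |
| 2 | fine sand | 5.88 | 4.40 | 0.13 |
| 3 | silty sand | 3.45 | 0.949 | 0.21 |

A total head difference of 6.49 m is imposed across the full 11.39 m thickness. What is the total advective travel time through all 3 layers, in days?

1.33

With flow normal to the layers, continuity requires the same specific discharge q through every layer.
Σ(b_i/K_i) = 2.06/3.84 + 5.88/4.40 + 3.45/0.949 = 5.508 d.
q = Δh / Σ(b_i/K_i) = 6.49 / 5.508 = 1.178 m/day.
In each layer the seepage velocity is v_i = q/n_i, so the layer transit time is t_i = b_i·n_i / q:
  layer 1 (fractured sandstone): t_1 = 2.06 × 0.04 / 1.178 = 0.06993 d
  layer 2 (fine sand): t_2 = 5.88 × 0.13 / 1.178 = 0.6488 d
  layer 3 (silty sand): t_3 = 3.45 × 0.21 / 1.178 = 0.6149 d
Total t = Σ t_i = 1.334 days.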